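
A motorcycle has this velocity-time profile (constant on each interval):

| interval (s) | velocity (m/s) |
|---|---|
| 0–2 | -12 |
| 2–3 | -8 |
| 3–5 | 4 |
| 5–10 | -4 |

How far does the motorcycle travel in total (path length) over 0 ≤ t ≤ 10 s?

Total distance travelled is ∫|v| dt — sum the magnitudes of each area piece.
0–2 s: |-12| × 2 = 24 m
2–3 s: |-8| × 1 = 8 m
3–5 s: |4| × 2 = 8 m
5–10 s: |-4| × 5 = 20 m
Total distance = 60 m

60 m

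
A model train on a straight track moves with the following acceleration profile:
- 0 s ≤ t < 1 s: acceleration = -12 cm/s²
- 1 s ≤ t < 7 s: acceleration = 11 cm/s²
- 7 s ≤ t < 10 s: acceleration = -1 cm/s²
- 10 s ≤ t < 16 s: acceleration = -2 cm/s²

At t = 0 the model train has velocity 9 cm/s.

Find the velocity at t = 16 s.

48 cm/s

Δv equals the area under the a-t graph; then v = v₀ + Δv.
0–1 s: -12 × 1 = -12 cm/s
1–7 s: 11 × 6 = 66 cm/s
7–10 s: -1 × 3 = -3 cm/s
10–16 s: -2 × 6 = -12 cm/s
Δv = 39 cm/s, so v(16) = 9 + (39) = 48 cm/s.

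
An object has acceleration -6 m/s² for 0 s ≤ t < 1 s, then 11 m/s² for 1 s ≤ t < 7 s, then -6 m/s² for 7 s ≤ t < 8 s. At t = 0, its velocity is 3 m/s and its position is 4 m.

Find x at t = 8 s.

244 m

On each constant-a segment, Δv = aΔt and Δx = v₀Δt + ½aΔt²; chain segment to segment.
0–1 s: v starts 3 m/s; Δx = 3·1 + ½·-6·1² = 0 m; v ends -3 m/s.
1–7 s: v starts -3 m/s; Δx = -3·6 + ½·11·6² = 180 m; v ends 63 m/s.
7–8 s: v starts 63 m/s; Δx = 63·1 + ½·-6·1² = 60 m; v ends 57 m/s.
x(8) = 4 + Σ Δx = 244 m.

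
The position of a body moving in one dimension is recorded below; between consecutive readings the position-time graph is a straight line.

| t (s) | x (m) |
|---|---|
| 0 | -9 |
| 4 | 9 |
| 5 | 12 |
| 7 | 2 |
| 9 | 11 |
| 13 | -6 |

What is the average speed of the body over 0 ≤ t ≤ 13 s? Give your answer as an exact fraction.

57/13 m/s

Average speed = (total path length)/(elapsed time); on a piecewise-linear x-t graph the path length is Σ|Δx|.
0–4 s: |Δx| = |9 − -9| = 18 m
4–5 s: |Δx| = |12 − 9| = 3 m
5–7 s: |Δx| = |2 − 12| = 10 m
7–9 s: |Δx| = |11 − 2| = 9 m
9–13 s: |Δx| = |-6 − 11| = 17 m
Total path = 57 m; average speed = 57/13 = 57/13 m/s.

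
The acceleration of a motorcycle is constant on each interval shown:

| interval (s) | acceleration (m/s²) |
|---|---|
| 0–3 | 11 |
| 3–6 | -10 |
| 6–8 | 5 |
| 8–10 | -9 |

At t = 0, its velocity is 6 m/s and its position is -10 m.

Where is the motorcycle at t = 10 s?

On each constant-a segment, Δv = aΔt and Δx = v₀Δt + ½aΔt²; chain segment to segment.
0–3 s: v starts 6 m/s; Δx = 6·3 + ½·11·3² = 67.5 m; v ends 39 m/s.
3–6 s: v starts 39 m/s; Δx = 39·3 + ½·-10·3² = 72 m; v ends 9 m/s.
6–8 s: v starts 9 m/s; Δx = 9·2 + ½·5·2² = 28 m; v ends 19 m/s.
8–10 s: v starts 19 m/s; Δx = 19·2 + ½·-9·2² = 20 m; v ends 1 m/s.
x(10) = -10 + Σ Δx = 177.5 m.

177.5 m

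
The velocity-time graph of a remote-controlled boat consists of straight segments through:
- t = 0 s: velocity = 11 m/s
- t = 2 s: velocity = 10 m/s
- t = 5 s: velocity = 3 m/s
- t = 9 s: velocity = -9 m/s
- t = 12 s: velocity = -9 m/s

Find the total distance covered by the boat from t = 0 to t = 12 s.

82.5 m

Distance (not displacement) is the total path length: add the absolute areas under v-t.
0–2 s: |½(11 + 10)(2)| = 21 m
2–5 s: |½(10 + 3)(3)| = 19.5 m
5–9 s: v = 0 at t = 6 s; triangle areas 1.5 + 13.5 = 15 m
9–12 s: |-9| × 3 = 27 m
Total distance = 82.5 m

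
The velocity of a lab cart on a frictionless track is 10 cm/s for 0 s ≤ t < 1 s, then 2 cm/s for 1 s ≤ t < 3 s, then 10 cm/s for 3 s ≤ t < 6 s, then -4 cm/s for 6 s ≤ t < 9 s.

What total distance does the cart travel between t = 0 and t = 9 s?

56 cm

Distance (not displacement) is the total path length: add the absolute areas under v-t.
0–1 s: |10| × 1 = 10 cm
1–3 s: |2| × 2 = 4 cm
3–6 s: |10| × 3 = 30 cm
6–9 s: |-4| × 3 = 12 cm
Total distance = 56 cm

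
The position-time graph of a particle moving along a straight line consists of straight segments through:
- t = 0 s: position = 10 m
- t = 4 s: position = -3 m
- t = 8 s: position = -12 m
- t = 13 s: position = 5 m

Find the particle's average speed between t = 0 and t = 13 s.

3 m/s

Average speed = (total path length)/(elapsed time); on a piecewise-linear x-t graph the path length is Σ|Δx|.
0–4 s: |Δx| = |-3 − 10| = 13 m
4–8 s: |Δx| = |-12 − -3| = 9 m
8–13 s: |Δx| = |5 − -12| = 17 m
Total path = 39 m; average speed = 39/13 = 3 m/s.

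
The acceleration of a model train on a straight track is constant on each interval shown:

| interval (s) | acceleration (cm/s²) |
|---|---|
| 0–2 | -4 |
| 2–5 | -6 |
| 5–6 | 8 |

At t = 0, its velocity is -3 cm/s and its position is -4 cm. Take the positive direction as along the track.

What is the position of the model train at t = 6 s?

On each constant-a segment, Δv = aΔt and Δx = v₀Δt + ½aΔt²; chain segment to segment.
0–2 s: v starts -3 cm/s; Δx = -3·2 + ½·-4·2² = -14 cm; v ends -11 cm/s.
2–5 s: v starts -11 cm/s; Δx = -11·3 + ½·-6·3² = -60 cm; v ends -29 cm/s.
5–6 s: v starts -29 cm/s; Δx = -29·1 + ½·8·1² = -25 cm; v ends -21 cm/s.
x(6) = -4 + Σ Δx = -103 cm.

-103 cm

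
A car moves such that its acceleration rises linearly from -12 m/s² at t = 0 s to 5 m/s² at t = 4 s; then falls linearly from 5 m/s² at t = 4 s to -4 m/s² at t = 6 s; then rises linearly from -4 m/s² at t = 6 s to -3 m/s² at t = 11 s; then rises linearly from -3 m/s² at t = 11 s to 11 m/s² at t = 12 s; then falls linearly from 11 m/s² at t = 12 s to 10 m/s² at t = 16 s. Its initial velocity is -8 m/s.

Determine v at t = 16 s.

7.5 m/s

Δv equals the area under the a-t graph; then v = v₀ + Δv.
0–4 s: ½(-12 + 5)(4) = -14 m/s
4–6 s: ½(5 + -4)(2) = 1 m/s
6–11 s: ½(-4 + -3)(5) = -17.5 m/s
11–12 s: ½(-3 + 11)(1) = 4 m/s
12–16 s: ½(11 + 10)(4) = 42 m/s
Δv = 15.5 m/s, so v(16) = -8 + (15.5) = 7.5 m/s.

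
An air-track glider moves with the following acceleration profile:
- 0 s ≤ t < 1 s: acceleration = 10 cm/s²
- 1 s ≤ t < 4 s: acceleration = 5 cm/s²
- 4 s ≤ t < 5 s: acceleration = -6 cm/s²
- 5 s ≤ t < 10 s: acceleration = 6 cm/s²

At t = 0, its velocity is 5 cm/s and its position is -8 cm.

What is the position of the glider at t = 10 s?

On each constant-a segment, Δv = aΔt and Δx = v₀Δt + ½aΔt²; chain segment to segment.
0–1 s: v starts 5 cm/s; Δx = 5·1 + ½·10·1² = 10 cm; v ends 15 cm/s.
1–4 s: v starts 15 cm/s; Δx = 15·3 + ½·5·3² = 67.5 cm; v ends 30 cm/s.
4–5 s: v starts 30 cm/s; Δx = 30·1 + ½·-6·1² = 27 cm; v ends 24 cm/s.
5–10 s: v starts 24 cm/s; Δx = 24·5 + ½·6·5² = 195 cm; v ends 54 cm/s.
x(10) = -8 + Σ Δx = 291.5 cm.

291.5 cm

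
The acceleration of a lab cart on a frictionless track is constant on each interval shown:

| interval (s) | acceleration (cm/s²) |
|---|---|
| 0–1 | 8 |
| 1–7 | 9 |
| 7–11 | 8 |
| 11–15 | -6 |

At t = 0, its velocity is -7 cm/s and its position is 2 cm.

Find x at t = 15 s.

On each constant-a segment, Δv = aΔt and Δx = v₀Δt + ½aΔt²; chain segment to segment.
0–1 s: v starts -7 cm/s; Δx = -7·1 + ½·8·1² = -3 cm; v ends 1 cm/s.
1–7 s: v starts 1 cm/s; Δx = 1·6 + ½·9·6² = 168 cm; v ends 55 cm/s.
7–11 s: v starts 55 cm/s; Δx = 55·4 + ½·8·4² = 284 cm; v ends 87 cm/s.
11–15 s: v starts 87 cm/s; Δx = 87·4 + ½·-6·4² = 300 cm; v ends 63 cm/s.
x(15) = 2 + Σ Δx = 751 cm.

751 cm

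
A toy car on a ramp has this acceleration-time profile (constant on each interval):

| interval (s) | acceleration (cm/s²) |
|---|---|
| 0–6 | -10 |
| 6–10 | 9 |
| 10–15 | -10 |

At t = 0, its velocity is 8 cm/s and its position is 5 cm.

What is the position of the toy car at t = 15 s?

-468 cm

On each constant-a segment, Δv = aΔt and Δx = v₀Δt + ½aΔt²; chain segment to segment.
0–6 s: v starts 8 cm/s; Δx = 8·6 + ½·-10·6² = -132 cm; v ends -52 cm/s.
6–10 s: v starts -52 cm/s; Δx = -52·4 + ½·9·4² = -136 cm; v ends -16 cm/s.
10–15 s: v starts -16 cm/s; Δx = -16·5 + ½·-10·5² = -205 cm; v ends -66 cm/s.
x(15) = 5 + Σ Δx = -468 cm.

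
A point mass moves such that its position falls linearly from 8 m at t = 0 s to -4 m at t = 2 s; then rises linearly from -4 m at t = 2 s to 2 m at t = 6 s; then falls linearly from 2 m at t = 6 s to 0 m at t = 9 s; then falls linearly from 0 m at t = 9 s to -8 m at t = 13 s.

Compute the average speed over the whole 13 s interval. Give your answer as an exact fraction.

28/13 m/s

Average speed = (total path length)/(elapsed time); on a piecewise-linear x-t graph the path length is Σ|Δx|.
0–2 s: |Δx| = |-4 − 8| = 12 m
2–6 s: |Δx| = |2 − -4| = 6 m
6–9 s: |Δx| = |0 − 2| = 2 m
9–13 s: |Δx| = |-8 − 0| = 8 m
Total path = 28 m; average speed = 28/13 = 28/13 m/s.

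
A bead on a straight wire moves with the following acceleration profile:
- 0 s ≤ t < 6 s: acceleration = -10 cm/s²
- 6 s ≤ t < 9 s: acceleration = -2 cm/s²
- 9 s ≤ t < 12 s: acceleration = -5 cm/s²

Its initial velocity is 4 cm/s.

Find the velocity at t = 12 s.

Δv equals the area under the a-t graph; then v = v₀ + Δv.
0–6 s: -10 × 6 = -60 cm/s
6–9 s: -2 × 3 = -6 cm/s
9–12 s: -5 × 3 = -15 cm/s
Δv = -81 cm/s, so v(12) = 4 + (-81) = -77 cm/s.

-77 cm/s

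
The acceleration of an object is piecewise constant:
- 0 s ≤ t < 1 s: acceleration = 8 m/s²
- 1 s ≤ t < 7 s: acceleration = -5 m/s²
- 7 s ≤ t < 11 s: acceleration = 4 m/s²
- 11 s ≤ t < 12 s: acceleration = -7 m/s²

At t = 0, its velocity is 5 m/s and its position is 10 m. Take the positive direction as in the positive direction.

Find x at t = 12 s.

On each constant-a segment, Δv = aΔt and Δx = v₀Δt + ½aΔt²; chain segment to segment.
0–1 s: v starts 5 m/s; Δx = 5·1 + ½·8·1² = 9 m; v ends 13 m/s.
1–7 s: v starts 13 m/s; Δx = 13·6 + ½·-5·6² = -12 m; v ends -17 m/s.
7–11 s: v starts -17 m/s; Δx = -17·4 + ½·4·4² = -36 m; v ends -1 m/s.
11–12 s: v starts -1 m/s; Δx = -1·1 + ½·-7·1² = -4.5 m; v ends -8 m/s.
x(12) = 10 + Σ Δx = -33.5 m.

-33.5 m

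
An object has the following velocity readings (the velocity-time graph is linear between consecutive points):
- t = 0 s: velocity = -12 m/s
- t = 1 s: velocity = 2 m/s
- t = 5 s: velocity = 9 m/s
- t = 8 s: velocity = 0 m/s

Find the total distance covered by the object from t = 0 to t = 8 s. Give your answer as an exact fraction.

Distance (not displacement) is the total path length: add the absolute areas under v-t.
0–1 s: v = 0 at t = 6/7 s; triangle areas 36/7 + 1/7 = 37/7 m
1–5 s: |½(2 + 9)(4)| = 22 m
5–8 s: |½(9 + 0)(3)| = 13.5 m
Total distance = 571/14 m

571/14 m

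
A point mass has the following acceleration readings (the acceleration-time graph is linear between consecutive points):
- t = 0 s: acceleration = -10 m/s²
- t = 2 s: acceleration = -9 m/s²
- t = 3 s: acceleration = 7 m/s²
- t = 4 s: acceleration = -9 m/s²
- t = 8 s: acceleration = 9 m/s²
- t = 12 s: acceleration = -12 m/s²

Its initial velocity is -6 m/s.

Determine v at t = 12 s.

-33 m/s

Δv equals the area under the a-t graph; then v = v₀ + Δv.
0–2 s: ½(-10 + -9)(2) = -19 m/s
2–3 s: ½(-9 + 7)(1) = -1 m/s
3–4 s: ½(7 + -9)(1) = -1 m/s
4–8 s: ½(-9 + 9)(4) = 0 m/s
8–12 s: ½(9 + -12)(4) = -6 m/s
Δv = -27 m/s, so v(12) = -6 + (-27) = -33 m/s.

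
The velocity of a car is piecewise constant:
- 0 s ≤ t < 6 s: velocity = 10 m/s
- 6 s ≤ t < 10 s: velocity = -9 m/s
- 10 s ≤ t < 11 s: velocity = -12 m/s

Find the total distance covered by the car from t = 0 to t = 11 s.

Distance (not displacement) is the total path length: add the absolute areas under v-t.
0–6 s: |10| × 6 = 60 m
6–10 s: |-9| × 4 = 36 m
10–11 s: |-12| × 1 = 12 m
Total distance = 108 m

108 m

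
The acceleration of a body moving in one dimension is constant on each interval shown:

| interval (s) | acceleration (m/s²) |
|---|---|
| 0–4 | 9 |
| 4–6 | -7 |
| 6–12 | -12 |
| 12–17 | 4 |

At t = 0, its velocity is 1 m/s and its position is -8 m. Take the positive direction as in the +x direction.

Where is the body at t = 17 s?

-145 m

On each constant-a segment, Δv = aΔt and Δx = v₀Δt + ½aΔt²; chain segment to segment.
0–4 s: v starts 1 m/s; Δx = 1·4 + ½·9·4² = 76 m; v ends 37 m/s.
4–6 s: v starts 37 m/s; Δx = 37·2 + ½·-7·2² = 60 m; v ends 23 m/s.
6–12 s: v starts 23 m/s; Δx = 23·6 + ½·-12·6² = -78 m; v ends -49 m/s.
12–17 s: v starts -49 m/s; Δx = -49·5 + ½·4·5² = -195 m; v ends -29 m/s.
x(17) = -8 + Σ Δx = -145 m.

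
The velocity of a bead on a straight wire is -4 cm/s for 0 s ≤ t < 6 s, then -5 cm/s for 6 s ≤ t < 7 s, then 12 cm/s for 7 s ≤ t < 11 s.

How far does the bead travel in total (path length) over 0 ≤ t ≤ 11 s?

Total distance travelled is ∫|v| dt — sum the magnitudes of each area piece.
0–6 s: |-4| × 6 = 24 cm
6–7 s: |-5| × 1 = 5 cm
7–11 s: |12| × 4 = 48 cm
Total distance = 77 cm

77 cm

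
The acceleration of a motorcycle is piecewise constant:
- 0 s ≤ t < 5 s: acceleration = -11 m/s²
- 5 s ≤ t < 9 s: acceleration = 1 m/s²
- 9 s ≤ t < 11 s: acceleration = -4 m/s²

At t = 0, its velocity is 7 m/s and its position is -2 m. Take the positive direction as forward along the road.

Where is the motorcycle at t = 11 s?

-384.5 m

On each constant-a segment, Δv = aΔt and Δx = v₀Δt + ½aΔt²; chain segment to segment.
0–5 s: v starts 7 m/s; Δx = 7·5 + ½·-11·5² = -102.5 m; v ends -48 m/s.
5–9 s: v starts -48 m/s; Δx = -48·4 + ½·1·4² = -184 m; v ends -44 m/s.
9–11 s: v starts -44 m/s; Δx = -44·2 + ½·-4·2² = -96 m; v ends -52 m/s.
x(11) = -2 + Σ Δx = -384.5 m.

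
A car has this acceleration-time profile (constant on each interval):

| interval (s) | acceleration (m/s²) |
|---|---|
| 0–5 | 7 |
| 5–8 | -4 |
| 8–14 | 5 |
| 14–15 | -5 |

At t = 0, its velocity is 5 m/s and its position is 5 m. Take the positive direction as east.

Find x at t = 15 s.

533 m

On each constant-a segment, Δv = aΔt and Δx = v₀Δt + ½aΔt²; chain segment to segment.
0–5 s: v starts 5 m/s; Δx = 5·5 + ½·7·5² = 112.5 m; v ends 40 m/s.
5–8 s: v starts 40 m/s; Δx = 40·3 + ½·-4·3² = 102 m; v ends 28 m/s.
8–14 s: v starts 28 m/s; Δx = 28·6 + ½·5·6² = 258 m; v ends 58 m/s.
14–15 s: v starts 58 m/s; Δx = 58·1 + ½·-5·1² = 55.5 m; v ends 53 m/s.
x(15) = 5 + Σ Δx = 533 m.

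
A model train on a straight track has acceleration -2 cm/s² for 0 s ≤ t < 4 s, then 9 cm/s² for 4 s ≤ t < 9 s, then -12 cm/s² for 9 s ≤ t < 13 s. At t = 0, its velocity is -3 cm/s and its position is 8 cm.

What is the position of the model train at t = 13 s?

77.5 cm

On each constant-a segment, Δv = aΔt and Δx = v₀Δt + ½aΔt²; chain segment to segment.
0–4 s: v starts -3 cm/s; Δx = -3·4 + ½·-2·4² = -28 cm; v ends -11 cm/s.
4–9 s: v starts -11 cm/s; Δx = -11·5 + ½·9·5² = 57.5 cm; v ends 34 cm/s.
9–13 s: v starts 34 cm/s; Δx = 34·4 + ½·-12·4² = 40 cm; v ends -14 cm/s.
x(13) = 8 + Σ Δx = 77.5 cm.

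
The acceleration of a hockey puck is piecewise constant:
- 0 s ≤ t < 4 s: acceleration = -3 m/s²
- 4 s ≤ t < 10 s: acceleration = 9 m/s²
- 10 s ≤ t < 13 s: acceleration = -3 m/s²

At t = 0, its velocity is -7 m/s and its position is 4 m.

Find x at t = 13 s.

On each constant-a segment, Δv = aΔt and Δx = v₀Δt + ½aΔt²; chain segment to segment.
0–4 s: v starts -7 m/s; Δx = -7·4 + ½·-3·4² = -52 m; v ends -19 m/s.
4–10 s: v starts -19 m/s; Δx = -19·6 + ½·9·6² = 48 m; v ends 35 m/s.
10–13 s: v starts 35 m/s; Δx = 35·3 + ½·-3·3² = 91.5 m; v ends 26 m/s.
x(13) = 4 + Σ Δx = 91.5 m.

91.5 m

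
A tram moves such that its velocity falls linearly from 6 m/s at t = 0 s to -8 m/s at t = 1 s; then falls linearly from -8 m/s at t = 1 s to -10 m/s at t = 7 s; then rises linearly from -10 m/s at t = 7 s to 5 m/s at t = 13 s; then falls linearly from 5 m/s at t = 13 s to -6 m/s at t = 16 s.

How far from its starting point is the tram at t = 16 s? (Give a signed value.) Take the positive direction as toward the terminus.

Net displacement equals the area under the velocity-time graph (areas below the axis count negative).
0–1 s: ½(6 + -8)(1) = -1 m
1–7 s: ½(-8 + -10)(6) = -54 m
7–13 s: ½(-10 + 5)(6) = -15 m
13–16 s: ½(5 + -6)(3) = -1.5 m
Net displacement = -71.5 m

-71.5 m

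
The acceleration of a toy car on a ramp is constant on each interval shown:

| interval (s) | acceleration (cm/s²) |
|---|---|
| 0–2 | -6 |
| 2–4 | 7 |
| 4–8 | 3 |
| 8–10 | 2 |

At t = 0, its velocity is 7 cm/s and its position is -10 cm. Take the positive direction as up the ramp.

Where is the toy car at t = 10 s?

On each constant-a segment, Δv = aΔt and Δx = v₀Δt + ½aΔt²; chain segment to segment.
0–2 s: v starts 7 cm/s; Δx = 7·2 + ½·-6·2² = 2 cm; v ends -5 cm/s.
2–4 s: v starts -5 cm/s; Δx = -5·2 + ½·7·2² = 4 cm; v ends 9 cm/s.
4–8 s: v starts 9 cm/s; Δx = 9·4 + ½·3·4² = 60 cm; v ends 21 cm/s.
8–10 s: v starts 21 cm/s; Δx = 21·2 + ½·2·2² = 46 cm; v ends 25 cm/s.
x(10) = -10 + Σ Δx = 102 cm.

102 cm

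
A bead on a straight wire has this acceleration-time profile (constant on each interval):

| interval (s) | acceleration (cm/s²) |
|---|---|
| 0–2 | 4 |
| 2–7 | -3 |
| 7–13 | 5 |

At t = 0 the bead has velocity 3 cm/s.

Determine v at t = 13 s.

Δv equals the area under the a-t graph; then v = v₀ + Δv.
0–2 s: 4 × 2 = 8 cm/s
2–7 s: -3 × 5 = -15 cm/s
7–13 s: 5 × 6 = 30 cm/s
Δv = 23 cm/s, so v(13) = 3 + (23) = 26 cm/s.

26 cm/s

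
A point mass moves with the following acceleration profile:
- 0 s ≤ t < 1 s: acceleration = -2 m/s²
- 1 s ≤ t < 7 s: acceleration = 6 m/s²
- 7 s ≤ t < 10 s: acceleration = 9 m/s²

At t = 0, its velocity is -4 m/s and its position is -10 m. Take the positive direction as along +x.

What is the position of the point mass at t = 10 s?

187.5 m

On each constant-a segment, Δv = aΔt and Δx = v₀Δt + ½aΔt²; chain segment to segment.
0–1 s: v starts -4 m/s; Δx = -4·1 + ½·-2·1² = -5 m; v ends -6 m/s.
1–7 s: v starts -6 m/s; Δx = -6·6 + ½·6·6² = 72 m; v ends 30 m/s.
7–10 s: v starts 30 m/s; Δx = 30·3 + ½·9·3² = 130.5 m; v ends 57 m/s.
x(10) = -10 + Σ Δx = 187.5 m.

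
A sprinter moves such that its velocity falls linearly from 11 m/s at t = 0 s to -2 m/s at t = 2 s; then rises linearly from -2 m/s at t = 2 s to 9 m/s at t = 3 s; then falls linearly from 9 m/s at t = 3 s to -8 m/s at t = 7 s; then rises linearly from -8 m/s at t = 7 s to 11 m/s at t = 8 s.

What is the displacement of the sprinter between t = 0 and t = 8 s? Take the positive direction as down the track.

Net displacement equals the area under the velocity-time graph (areas below the axis count negative).
0–2 s: ½(11 + -2)(2) = 9 m
2–3 s: ½(-2 + 9)(1) = 3.5 m
3–7 s: ½(9 + -8)(4) = 2 m
7–8 s: ½(-8 + 11)(1) = 1.5 m
Net displacement = 16 m

16 m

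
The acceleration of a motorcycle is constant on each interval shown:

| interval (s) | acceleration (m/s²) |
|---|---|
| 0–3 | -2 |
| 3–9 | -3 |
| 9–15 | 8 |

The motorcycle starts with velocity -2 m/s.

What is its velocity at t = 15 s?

Δv equals the area under the a-t graph; then v = v₀ + Δv.
0–3 s: -2 × 3 = -6 m/s
3–9 s: -3 × 6 = -18 m/s
9–15 s: 8 × 6 = 48 m/s
Δv = 24 m/s, so v(15) = -2 + (24) = 22 m/s.

22 m/s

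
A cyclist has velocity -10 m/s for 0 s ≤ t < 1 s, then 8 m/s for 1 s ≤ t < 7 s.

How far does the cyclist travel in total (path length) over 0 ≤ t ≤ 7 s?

58 m

Distance (not displacement) is the total path length: add the absolute areas under v-t.
0–1 s: |-10| × 1 = 10 m
1–7 s: |8| × 6 = 48 m
Total distance = 58 m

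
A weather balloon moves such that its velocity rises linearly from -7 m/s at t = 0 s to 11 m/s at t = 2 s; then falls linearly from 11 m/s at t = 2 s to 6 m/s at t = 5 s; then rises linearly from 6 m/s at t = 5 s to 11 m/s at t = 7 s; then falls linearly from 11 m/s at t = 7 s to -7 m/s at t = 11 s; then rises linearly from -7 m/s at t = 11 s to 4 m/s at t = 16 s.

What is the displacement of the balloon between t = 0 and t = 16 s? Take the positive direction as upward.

Net displacement equals the area under the velocity-time graph (areas below the axis count negative).
0–2 s: ½(-7 + 11)(2) = 4 m
2–5 s: ½(11 + 6)(3) = 25.5 m
5–7 s: ½(6 + 11)(2) = 17 m
7–11 s: ½(11 + -7)(4) = 8 m
11–16 s: ½(-7 + 4)(5) = -7.5 m
Net displacement = 47 m

47 m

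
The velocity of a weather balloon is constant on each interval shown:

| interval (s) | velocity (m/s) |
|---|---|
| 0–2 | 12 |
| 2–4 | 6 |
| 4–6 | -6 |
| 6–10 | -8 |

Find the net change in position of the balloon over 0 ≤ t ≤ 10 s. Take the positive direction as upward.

Net displacement equals the area under the velocity-time graph (areas below the axis count negative).
0–2 s: 12 × 2 = 24 m
2–4 s: 6 × 2 = 12 m
4–6 s: -6 × 2 = -12 m
6–10 s: -8 × 4 = -32 m
Net displacement = -8 m

-8 m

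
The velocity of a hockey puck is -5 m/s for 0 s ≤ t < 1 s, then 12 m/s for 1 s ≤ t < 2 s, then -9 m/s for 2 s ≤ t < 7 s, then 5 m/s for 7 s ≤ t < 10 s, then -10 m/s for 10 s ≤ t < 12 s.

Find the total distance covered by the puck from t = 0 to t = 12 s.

Distance (not displacement) is the total path length: add the absolute areas under v-t.
0–1 s: |-5| × 1 = 5 m
1–2 s: |12| × 1 = 12 m
2–7 s: |-9| × 5 = 45 m
7–10 s: |5| × 3 = 15 m
10–12 s: |-10| × 2 = 20 m
Total distance = 97 m

97 m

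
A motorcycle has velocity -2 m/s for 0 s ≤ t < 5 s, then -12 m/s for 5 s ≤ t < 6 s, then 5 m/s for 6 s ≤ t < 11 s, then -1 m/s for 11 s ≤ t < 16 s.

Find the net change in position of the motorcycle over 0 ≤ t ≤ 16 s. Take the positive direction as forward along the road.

-2 m

Net displacement equals the area under the velocity-time graph (areas below the axis count negative).
0–5 s: -2 × 5 = -10 m
5–6 s: -12 × 1 = -12 m
6–11 s: 5 × 5 = 25 m
11–16 s: -1 × 5 = -5 m
Net displacement = -2 m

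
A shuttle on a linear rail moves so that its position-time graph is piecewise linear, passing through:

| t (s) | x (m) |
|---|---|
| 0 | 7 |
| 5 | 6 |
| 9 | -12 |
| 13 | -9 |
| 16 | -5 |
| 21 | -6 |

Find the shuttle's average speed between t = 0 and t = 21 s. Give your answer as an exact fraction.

9/7 m/s

Average speed = (total path length)/(elapsed time); on a piecewise-linear x-t graph the path length is Σ|Δx|.
0–5 s: |Δx| = |6 − 7| = 1 m
5–9 s: |Δx| = |-12 − 6| = 18 m
9–13 s: |Δx| = |-9 − -12| = 3 m
13–16 s: |Δx| = |-5 − -9| = 4 m
16–21 s: |Δx| = |-6 − -5| = 1 m
Total path = 27 m; average speed = 27/21 = 9/7 m/s.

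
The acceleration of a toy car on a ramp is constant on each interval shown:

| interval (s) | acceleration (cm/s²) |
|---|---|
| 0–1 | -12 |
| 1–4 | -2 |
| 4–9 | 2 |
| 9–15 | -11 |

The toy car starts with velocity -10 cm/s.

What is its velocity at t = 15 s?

Δv equals the area under the a-t graph; then v = v₀ + Δv.
0–1 s: -12 × 1 = -12 cm/s
1–4 s: -2 × 3 = -6 cm/s
4–9 s: 2 × 5 = 10 cm/s
9–15 s: -11 × 6 = -66 cm/s
Δv = -74 cm/s, so v(15) = -10 + (-74) = -84 cm/s.

-84 cm/s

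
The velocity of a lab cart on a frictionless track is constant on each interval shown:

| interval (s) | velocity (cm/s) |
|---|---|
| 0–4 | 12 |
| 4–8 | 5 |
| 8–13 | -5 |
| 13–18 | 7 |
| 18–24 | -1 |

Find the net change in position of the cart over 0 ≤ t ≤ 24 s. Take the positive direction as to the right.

72 cm

Displacement is the signed area under the v-t curve.
0–4 s: 12 × 4 = 48 cm
4–8 s: 5 × 4 = 20 cm
8–13 s: -5 × 5 = -25 cm
13–18 s: 7 × 5 = 35 cm
18–24 s: -1 × 6 = -6 cm
Net displacement = 72 cm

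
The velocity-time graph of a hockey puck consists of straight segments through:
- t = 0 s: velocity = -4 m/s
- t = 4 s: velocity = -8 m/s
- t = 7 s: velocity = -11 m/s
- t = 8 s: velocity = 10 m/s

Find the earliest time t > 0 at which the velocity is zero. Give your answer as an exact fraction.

v changes sign on 7–8 s (from -11 to 10); the graph is linear there, so v = 0 at t = 7 + (11)·(8 − 7)/(10 − -11) = 158/21 s.

t = 158/21 s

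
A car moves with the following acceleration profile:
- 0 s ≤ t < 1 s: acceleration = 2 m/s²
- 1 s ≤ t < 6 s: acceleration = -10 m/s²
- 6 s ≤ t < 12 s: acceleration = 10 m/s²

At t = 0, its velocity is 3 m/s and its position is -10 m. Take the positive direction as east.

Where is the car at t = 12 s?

-196 m

On each constant-a segment, Δv = aΔt and Δx = v₀Δt + ½aΔt²; chain segment to segment.
0–1 s: v starts 3 m/s; Δx = 3·1 + ½·2·1² = 4 m; v ends 5 m/s.
1–6 s: v starts 5 m/s; Δx = 5·5 + ½·-10·5² = -100 m; v ends -45 m/s.
6–12 s: v starts -45 m/s; Δx = -45·6 + ½·10·6² = -90 m; v ends 15 m/s.
x(12) = -10 + Σ Δx = -196 m.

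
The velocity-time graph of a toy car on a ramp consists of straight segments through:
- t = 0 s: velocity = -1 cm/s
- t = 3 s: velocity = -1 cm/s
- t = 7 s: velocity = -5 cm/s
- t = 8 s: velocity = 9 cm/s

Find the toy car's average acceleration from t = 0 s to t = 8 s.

Average acceleration = Δv/Δt = (9 − -1)/(8 − 0) = 1.25 cm/s².

1.25 cm/s²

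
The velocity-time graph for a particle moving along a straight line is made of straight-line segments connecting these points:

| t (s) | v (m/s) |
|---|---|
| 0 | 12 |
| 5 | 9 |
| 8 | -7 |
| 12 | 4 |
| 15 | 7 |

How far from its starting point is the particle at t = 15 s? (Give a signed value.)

Net displacement equals the area under the velocity-time graph (areas below the axis count negative).
0–5 s: ½(12 + 9)(5) = 52.5 m
5–8 s: ½(9 + -7)(3) = 3 m
8–12 s: ½(-7 + 4)(4) = -6 m
12–15 s: ½(4 + 7)(3) = 16.5 m
Net displacement = 66 m

66 m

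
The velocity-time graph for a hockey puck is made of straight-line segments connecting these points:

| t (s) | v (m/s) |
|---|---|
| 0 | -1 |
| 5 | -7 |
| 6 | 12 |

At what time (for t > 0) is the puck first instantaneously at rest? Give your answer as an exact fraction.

t = 102/19 s

v changes sign on 5–6 s (from -7 to 12); the graph is linear there, so v = 0 at t = 5 + (7)·(6 − 5)/(12 − -7) = 102/19 s.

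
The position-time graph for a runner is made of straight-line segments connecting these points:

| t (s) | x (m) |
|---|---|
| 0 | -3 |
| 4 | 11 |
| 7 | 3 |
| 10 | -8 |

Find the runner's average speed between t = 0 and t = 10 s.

Average speed = (total path length)/(elapsed time); on a piecewise-linear x-t graph the path length is Σ|Δx|.
0–4 s: |Δx| = |11 − -3| = 14 m
4–7 s: |Δx| = |3 − 11| = 8 m
7–10 s: |Δx| = |-8 − 3| = 11 m
Total path = 33 m; average speed = 33/10 = 3.3 m/s.

3.3 m/s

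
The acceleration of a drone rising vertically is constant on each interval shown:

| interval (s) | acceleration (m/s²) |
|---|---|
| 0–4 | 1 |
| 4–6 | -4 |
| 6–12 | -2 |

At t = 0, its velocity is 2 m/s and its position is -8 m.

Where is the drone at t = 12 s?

-36 m

On each constant-a segment, Δv = aΔt and Δx = v₀Δt + ½aΔt²; chain segment to segment.
0–4 s: v starts 2 m/s; Δx = 2·4 + ½·1·4² = 16 m; v ends 6 m/s.
4–6 s: v starts 6 m/s; Δx = 6·2 + ½·-4·2² = 4 m; v ends -2 m/s.
6–12 s: v starts -2 m/s; Δx = -2·6 + ½·-2·6² = -48 m; v ends -14 m/s.
x(12) = -8 + Σ Δx = -36 m.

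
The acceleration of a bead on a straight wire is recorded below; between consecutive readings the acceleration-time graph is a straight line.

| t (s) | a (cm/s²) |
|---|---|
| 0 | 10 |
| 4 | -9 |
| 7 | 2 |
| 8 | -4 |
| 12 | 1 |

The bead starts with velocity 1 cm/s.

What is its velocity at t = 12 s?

-14.5 cm/s

Δv equals the area under the a-t graph; then v = v₀ + Δv.
0–4 s: ½(10 + -9)(4) = 2 cm/s
4–7 s: ½(-9 + 2)(3) = -10.5 cm/s
7–8 s: ½(2 + -4)(1) = -1 cm/s
8–12 s: ½(-4 + 1)(4) = -6 cm/s
Δv = -15.5 cm/s, so v(12) = 1 + (-15.5) = -14.5 cm/s.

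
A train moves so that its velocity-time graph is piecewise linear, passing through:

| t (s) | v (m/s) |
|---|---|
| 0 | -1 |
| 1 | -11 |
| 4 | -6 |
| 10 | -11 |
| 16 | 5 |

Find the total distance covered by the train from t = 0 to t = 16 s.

Distance (not displacement) is the total path length: add the absolute areas under v-t.
0–1 s: |½(-1 + -11)(1)| = 6 m
1–4 s: |½(-11 + -6)(3)| = 25.5 m
4–10 s: |½(-6 + -11)(6)| = 51 m
10–16 s: v = 0 at t = 14.125 s; triangle areas 22.6875 + 4.6875 = 27.375 m
Total distance = 109.875 m

109.875 m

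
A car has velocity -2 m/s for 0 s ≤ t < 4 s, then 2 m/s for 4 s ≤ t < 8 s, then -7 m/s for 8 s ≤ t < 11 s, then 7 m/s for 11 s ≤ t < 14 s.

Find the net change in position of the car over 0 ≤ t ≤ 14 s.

Displacement is the signed area under the v-t curve.
0–4 s: -2 × 4 = -8 m
4–8 s: 2 × 4 = 8 m
8–11 s: -7 × 3 = -21 m
11–14 s: 7 × 3 = 21 m
Net displacement = 0 m

0 m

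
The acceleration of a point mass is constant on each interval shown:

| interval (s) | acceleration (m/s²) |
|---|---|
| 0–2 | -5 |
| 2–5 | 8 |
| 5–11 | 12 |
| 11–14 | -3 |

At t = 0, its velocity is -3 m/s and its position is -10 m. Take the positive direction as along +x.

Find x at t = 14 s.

On each constant-a segment, Δv = aΔt and Δx = v₀Δt + ½aΔt²; chain segment to segment.
0–2 s: v starts -3 m/s; Δx = -3·2 + ½·-5·2² = -16 m; v ends -13 m/s.
2–5 s: v starts -13 m/s; Δx = -13·3 + ½·8·3² = -3 m; v ends 11 m/s.
5–11 s: v starts 11 m/s; Δx = 11·6 + ½·12·6² = 282 m; v ends 83 m/s.
11–14 s: v starts 83 m/s; Δx = 83·3 + ½·-3·3² = 235.5 m; v ends 74 m/s.
x(14) = -10 + Σ Δx = 488.5 m.

488.5 m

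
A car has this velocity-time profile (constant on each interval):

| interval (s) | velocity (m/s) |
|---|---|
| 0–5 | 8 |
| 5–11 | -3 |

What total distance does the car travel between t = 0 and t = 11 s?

58 m

Total distance travelled is ∫|v| dt — sum the magnitudes of each area piece.
0–5 s: |8| × 5 = 40 m
5–11 s: |-3| × 6 = 18 m
Total distance = 58 m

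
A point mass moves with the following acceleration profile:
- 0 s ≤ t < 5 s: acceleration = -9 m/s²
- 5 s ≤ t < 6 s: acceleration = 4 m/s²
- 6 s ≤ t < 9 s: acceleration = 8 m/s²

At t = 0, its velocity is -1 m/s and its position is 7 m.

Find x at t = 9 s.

-244.5 m

On each constant-a segment, Δv = aΔt and Δx = v₀Δt + ½aΔt²; chain segment to segment.
0–5 s: v starts -1 m/s; Δx = -1·5 + ½·-9·5² = -117.5 m; v ends -46 m/s.
5–6 s: v starts -46 m/s; Δx = -46·1 + ½·4·1² = -44 m; v ends -42 m/s.
6–9 s: v starts -42 m/s; Δx = -42·3 + ½·8·3² = -90 m; v ends -18 m/s.
x(9) = 7 + Σ Δx = -244.5 m.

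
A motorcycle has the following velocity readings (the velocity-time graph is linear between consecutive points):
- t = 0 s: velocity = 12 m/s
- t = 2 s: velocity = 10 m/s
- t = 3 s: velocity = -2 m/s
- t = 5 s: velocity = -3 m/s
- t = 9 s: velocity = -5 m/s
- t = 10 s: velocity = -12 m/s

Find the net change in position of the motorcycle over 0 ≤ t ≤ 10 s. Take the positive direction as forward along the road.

-3.5 m

Net displacement equals the area under the velocity-time graph (areas below the axis count negative).
0–2 s: ½(12 + 10)(2) = 22 m
2–3 s: ½(10 + -2)(1) = 4 m
3–5 s: ½(-2 + -3)(2) = -5 m
5–9 s: ½(-3 + -5)(4) = -16 m
9–10 s: ½(-5 + -12)(1) = -8.5 m
Net displacement = -3.5 m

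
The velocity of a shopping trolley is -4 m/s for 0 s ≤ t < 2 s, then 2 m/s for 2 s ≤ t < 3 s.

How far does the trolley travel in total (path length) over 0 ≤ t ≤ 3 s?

10 m

Total distance travelled is ∫|v| dt — sum the magnitudes of each area piece.
0–2 s: |-4| × 2 = 8 m
2–3 s: |2| × 1 = 2 m
Total distance = 10 m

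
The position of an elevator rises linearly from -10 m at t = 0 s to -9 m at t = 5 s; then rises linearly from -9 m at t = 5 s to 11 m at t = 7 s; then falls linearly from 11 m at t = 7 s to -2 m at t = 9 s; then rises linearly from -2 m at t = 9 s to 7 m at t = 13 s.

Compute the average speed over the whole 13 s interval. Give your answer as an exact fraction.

43/13 m/s

Average speed = (total path length)/(elapsed time); on a piecewise-linear x-t graph the path length is Σ|Δx|.
0–5 s: |Δx| = |-9 − -10| = 1 m
5–7 s: |Δx| = |11 − -9| = 20 m
7–9 s: |Δx| = |-2 − 11| = 13 m
9–13 s: |Δx| = |7 − -2| = 9 m
Total path = 43 m; average speed = 43/13 = 43/13 m/s.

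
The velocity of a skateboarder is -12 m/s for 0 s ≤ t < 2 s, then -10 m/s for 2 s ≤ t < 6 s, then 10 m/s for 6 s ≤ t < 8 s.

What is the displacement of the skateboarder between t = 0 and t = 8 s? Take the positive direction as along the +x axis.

Net displacement equals the area under the velocity-time graph (areas below the axis count negative).
0–2 s: -12 × 2 = -24 m
2–6 s: -10 × 4 = -40 m
6–8 s: 10 × 2 = 20 m
Net displacement = -44 m

-44 m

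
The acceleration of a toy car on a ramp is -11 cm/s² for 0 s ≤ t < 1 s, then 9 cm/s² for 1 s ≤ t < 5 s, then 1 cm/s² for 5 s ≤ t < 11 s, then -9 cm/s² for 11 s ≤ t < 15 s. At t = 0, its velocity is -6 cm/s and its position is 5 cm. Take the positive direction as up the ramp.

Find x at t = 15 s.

157.5 cm

On each constant-a segment, Δv = aΔt and Δx = v₀Δt + ½aΔt²; chain segment to segment.
0–1 s: v starts -6 cm/s; Δx = -6·1 + ½·-11·1² = -11.5 cm; v ends -17 cm/s.
1–5 s: v starts -17 cm/s; Δx = -17·4 + ½·9·4² = 4 cm; v ends 19 cm/s.
5–11 s: v starts 19 cm/s; Δx = 19·6 + ½·1·6² = 132 cm; v ends 25 cm/s.
11–15 s: v starts 25 cm/s; Δx = 25·4 + ½·-9·4² = 28 cm; v ends -11 cm/s.
x(15) = 5 + Σ Δx = 157.5 cm.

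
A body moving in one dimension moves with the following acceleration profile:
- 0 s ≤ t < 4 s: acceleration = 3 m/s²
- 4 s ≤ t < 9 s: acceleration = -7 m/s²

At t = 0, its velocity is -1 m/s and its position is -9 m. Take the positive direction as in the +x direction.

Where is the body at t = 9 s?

On each constant-a segment, Δv = aΔt and Δx = v₀Δt + ½aΔt²; chain segment to segment.
0–4 s: v starts -1 m/s; Δx = -1·4 + ½·3·4² = 20 m; v ends 11 m/s.
4–9 s: v starts 11 m/s; Δx = 11·5 + ½·-7·5² = -32.5 m; v ends -24 m/s.
x(9) = -9 + Σ Δx = -21.5 m.

-21.5 m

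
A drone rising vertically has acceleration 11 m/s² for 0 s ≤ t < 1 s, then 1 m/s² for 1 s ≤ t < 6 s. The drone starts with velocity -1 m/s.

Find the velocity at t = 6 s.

Δv equals the area under the a-t graph; then v = v₀ + Δv.
0–1 s: 11 × 1 = 11 m/s
1–6 s: 1 × 5 = 5 m/s
Δv = 16 m/s, so v(6) = -1 + (16) = 15 m/s.

15 m/s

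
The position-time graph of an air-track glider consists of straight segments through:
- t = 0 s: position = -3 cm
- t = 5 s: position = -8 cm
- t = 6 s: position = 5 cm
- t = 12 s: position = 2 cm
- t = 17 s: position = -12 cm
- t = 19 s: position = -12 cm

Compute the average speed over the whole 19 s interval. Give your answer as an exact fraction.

Average speed = (total path length)/(elapsed time); on a piecewise-linear x-t graph the path length is Σ|Δx|.
0–5 s: |Δx| = |-8 − -3| = 5 cm
5–6 s: |Δx| = |5 − -8| = 13 cm
6–12 s: |Δx| = |2 − 5| = 3 cm
12–17 s: |Δx| = |-12 − 2| = 14 cm
17–19 s: |Δx| = |-12 − -12| = 0 cm
Total path = 35 cm; average speed = 35/19 = 35/19 cm/s.

35/19 cm/s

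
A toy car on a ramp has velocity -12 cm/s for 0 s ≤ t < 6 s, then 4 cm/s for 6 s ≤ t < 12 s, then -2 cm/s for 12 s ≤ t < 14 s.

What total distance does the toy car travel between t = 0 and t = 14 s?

Distance (not displacement) is the total path length: add the absolute areas under v-t.
0–6 s: |-12| × 6 = 72 cm
6–12 s: |4| × 6 = 24 cm
12–14 s: |-2| × 2 = 4 cm
Total distance = 100 cm

100 cm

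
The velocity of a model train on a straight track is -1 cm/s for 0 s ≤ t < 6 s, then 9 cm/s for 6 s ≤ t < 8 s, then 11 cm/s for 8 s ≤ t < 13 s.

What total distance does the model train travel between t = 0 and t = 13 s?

79 cm

Distance (not displacement) is the total path length: add the absolute areas under v-t.
0–6 s: |-1| × 6 = 6 cm
6–8 s: |9| × 2 = 18 cm
8–13 s: |11| × 5 = 55 cm
Total distance = 79 cm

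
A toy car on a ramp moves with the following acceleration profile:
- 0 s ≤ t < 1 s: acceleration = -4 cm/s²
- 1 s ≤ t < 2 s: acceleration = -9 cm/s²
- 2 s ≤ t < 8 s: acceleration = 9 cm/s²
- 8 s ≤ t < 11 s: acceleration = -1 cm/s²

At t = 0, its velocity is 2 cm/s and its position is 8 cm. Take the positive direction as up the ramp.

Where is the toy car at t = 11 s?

222 cm

On each constant-a segment, Δv = aΔt and Δx = v₀Δt + ½aΔt²; chain segment to segment.
0–1 s: v starts 2 cm/s; Δx = 2·1 + ½·-4·1² = 0 cm; v ends -2 cm/s.
1–2 s: v starts -2 cm/s; Δx = -2·1 + ½·-9·1² = -6.5 cm; v ends -11 cm/s.
2–8 s: v starts -11 cm/s; Δx = -11·6 + ½·9·6² = 96 cm; v ends 43 cm/s.
8–11 s: v starts 43 cm/s; Δx = 43·3 + ½·-1·3² = 124.5 cm; v ends 40 cm/s.
x(11) = 8 + Σ Δx = 222 cm.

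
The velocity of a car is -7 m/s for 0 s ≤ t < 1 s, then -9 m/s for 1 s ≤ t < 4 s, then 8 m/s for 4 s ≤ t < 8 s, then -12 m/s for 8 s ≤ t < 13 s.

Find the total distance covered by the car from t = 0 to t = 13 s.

126 m

Distance (not displacement) is the total path length: add the absolute areas under v-t.
0–1 s: |-7| × 1 = 7 m
1–4 s: |-9| × 3 = 27 m
4–8 s: |8| × 4 = 32 m
8–13 s: |-12| × 5 = 60 m
Total distance = 126 m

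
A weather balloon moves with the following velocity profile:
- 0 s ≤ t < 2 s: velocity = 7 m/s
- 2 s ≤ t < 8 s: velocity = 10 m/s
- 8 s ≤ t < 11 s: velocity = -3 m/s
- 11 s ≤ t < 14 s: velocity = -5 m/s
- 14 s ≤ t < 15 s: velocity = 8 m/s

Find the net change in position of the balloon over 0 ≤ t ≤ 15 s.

Displacement is the signed area under the v-t curve.
0–2 s: 7 × 2 = 14 m
2–8 s: 10 × 6 = 60 m
8–11 s: -3 × 3 = -9 m
11–14 s: -5 × 3 = -15 m
14–15 s: 8 × 1 = 8 m
Net displacement = 58 m

58 m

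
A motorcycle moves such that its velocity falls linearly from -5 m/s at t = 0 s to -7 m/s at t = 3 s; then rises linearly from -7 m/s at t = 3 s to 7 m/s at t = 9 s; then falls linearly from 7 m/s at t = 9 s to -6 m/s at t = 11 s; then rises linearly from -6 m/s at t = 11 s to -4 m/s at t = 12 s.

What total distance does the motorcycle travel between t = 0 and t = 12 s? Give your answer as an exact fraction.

657/13 m

Distance (not displacement) is the total path length: add the absolute areas under v-t.
0–3 s: |½(-5 + -7)(3)| = 18 m
3–9 s: v = 0 at t = 6 s; triangle areas 10.5 + 10.5 = 21 m
9–11 s: v = 0 at t = 131/13 s; triangle areas 49/13 + 36/13 = 85/13 m
11–12 s: |½(-6 + -4)(1)| = 5 m
Total distance = 657/13 m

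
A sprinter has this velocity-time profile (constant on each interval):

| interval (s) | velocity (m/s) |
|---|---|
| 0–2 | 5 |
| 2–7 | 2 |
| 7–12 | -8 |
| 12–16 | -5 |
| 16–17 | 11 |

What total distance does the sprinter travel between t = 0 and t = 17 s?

91 m

Total distance travelled is ∫|v| dt — sum the magnitudes of each area piece.
0–2 s: |5| × 2 = 10 m
2–7 s: |2| × 5 = 10 m
7–12 s: |-8| × 5 = 40 m
12–16 s: |-5| × 4 = 20 m
16–17 s: |11| × 1 = 11 m
Total distance = 91 m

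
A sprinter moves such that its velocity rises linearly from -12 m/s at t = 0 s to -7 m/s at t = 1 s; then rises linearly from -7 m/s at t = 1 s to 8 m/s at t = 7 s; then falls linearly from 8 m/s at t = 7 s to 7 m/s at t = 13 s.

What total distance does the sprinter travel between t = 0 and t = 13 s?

77.1 m

Total distance travelled is ∫|v| dt — sum the magnitudes of each area piece.
0–1 s: |½(-12 + -7)(1)| = 9.5 m
1–7 s: v = 0 at t = 3.8 s; triangle areas 9.8 + 12.8 = 22.6 m
7–13 s: |½(8 + 7)(6)| = 45 m
Total distance = 77.1 m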